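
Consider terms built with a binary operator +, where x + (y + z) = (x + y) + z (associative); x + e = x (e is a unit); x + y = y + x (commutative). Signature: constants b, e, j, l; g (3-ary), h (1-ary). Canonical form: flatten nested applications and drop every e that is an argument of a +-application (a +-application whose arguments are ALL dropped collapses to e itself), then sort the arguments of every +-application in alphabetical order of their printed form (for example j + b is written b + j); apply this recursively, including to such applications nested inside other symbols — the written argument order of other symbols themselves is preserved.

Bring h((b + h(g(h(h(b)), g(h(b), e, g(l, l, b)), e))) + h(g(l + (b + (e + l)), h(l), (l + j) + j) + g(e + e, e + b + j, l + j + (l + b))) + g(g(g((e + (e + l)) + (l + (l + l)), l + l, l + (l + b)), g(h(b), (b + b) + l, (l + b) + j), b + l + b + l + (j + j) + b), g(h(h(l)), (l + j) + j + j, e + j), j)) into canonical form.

Answer: h(b + g(g(g(l + l + l + l, l + l, b + l + l), g(h(b), b + b + l, b + j + l), b + b + b + j + j + l + l), g(h(h(l)), j + j + j + l, j), j) + h(g(b + l + l, h(l), j + j + l) + g(e, b + j, b + j + l + l)) + h(g(h(h(b)), g(h(b), e, g(l, l, b)), e)))

Derivation:
Work inside:  (b + h(g(h(h(b)), g(h(b), e, g(l, l, b)), e))) + h(g(l + (b + (e + l)), h(l), (l + j) + j) + g(e + e, e + b + j, l + j + (l + b))) + g(g(g((e + (e + l)) + (l + (l + l)), l + l, l + (l + b)), g(h(b), (b + b) + l, (l + b) + j), b + l + b + l + (j + j) + b), g(h(h(l)), (l + j) + j + j, e + j), j)
Flatten:  b + h(g(h(h(b)), g(h(b), e, g(l, l, b)), e)) + h(g(l + (b + (e + l)), h(l), (l + j) + j) + g(e + e, e + b + j, l + j + (l + b))) + g(g(g((e + (e + l)) + (l + (l + l)), l + l, l + (l + b)), g(h(b), (b + b) + l, (l + b) + j), b + l + b + l + (j + j) + b), g(h(h(l)), (l + j) + j + j, e + j), j)
Inside:  h(g(l + (b + (e + l)), h(l), (l + j) + j) + g(e + e, e + b + j, l + j + (l + b)))  →  h(g(b + l + l, h(l), j + j + l) + g(e, b + j, b + j + l + l))
Inside:  g(g(g((e + (e + l)) + (l + (l + l)), l + l, l + (l + b)), g(h(b), (b + b) + l, (l + b) + j), b + l + b + l + (j + j) + b), g(h(h(l)), (l + j) + j + j, e + j), j)  →  g(g(g(l + l + l + l, l + l, b + l + l), g(h(b), b + b + l, b + j + l), b + b + b + j + j + l + l), g(h(h(l)), j + j + j + l, j), j)
Sort:  b + g(g(g(l + l + l + l, l + l, b + l + l), g(h(b), b + b + l, b + j + l), b + b + b + j + j + l + l), g(h(h(l)), j + j + j + l, j), j) + h(g(b + l + l, h(l), j + j + l) + g(e, b + j, b + j + l + l)) + h(g(h(h(b)), g(h(b), e, g(l, l, b)), e))
Reassemble:  h(b + g(g(g(l + l + l + l, l + l, b + l + l), g(h(b), b + b + l, b + j + l), b + b + b + j + j + l + l), g(h(h(l)), j + j + j + l, j), j) + h(g(b + l + l, h(l), j + j + l) + g(e, b + j, b + j + l + l)) + h(g(h(h(b)), g(h(b), e, g(l, l, b)), e)))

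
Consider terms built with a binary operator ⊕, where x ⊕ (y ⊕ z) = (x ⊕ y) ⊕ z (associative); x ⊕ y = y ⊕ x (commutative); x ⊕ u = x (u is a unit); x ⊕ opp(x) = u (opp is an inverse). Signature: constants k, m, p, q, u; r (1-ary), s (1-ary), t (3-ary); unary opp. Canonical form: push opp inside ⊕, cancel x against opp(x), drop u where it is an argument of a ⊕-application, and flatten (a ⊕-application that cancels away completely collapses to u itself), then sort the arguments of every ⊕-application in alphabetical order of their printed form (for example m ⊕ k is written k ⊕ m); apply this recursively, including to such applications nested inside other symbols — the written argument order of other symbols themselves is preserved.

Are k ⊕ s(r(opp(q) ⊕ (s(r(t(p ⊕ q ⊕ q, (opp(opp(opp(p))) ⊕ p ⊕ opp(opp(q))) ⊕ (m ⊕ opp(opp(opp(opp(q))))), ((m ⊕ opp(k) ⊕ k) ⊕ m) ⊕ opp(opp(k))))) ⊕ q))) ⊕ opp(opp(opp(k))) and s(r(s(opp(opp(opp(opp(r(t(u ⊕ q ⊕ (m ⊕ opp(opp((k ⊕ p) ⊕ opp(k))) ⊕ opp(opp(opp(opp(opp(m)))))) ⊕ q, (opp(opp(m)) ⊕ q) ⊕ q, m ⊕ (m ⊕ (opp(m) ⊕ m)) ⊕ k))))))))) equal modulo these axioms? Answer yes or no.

Left:  k ⊕ s(r(opp(q) ⊕ (s(r(t(p ⊕ q ⊕ q, (opp(opp(opp(p))) ⊕ p ⊕ opp(opp(q))) ⊕ (m ⊕ opp(opp(opp(opp(q))))), ((m ⊕ opp(k) ⊕ k) ⊕ m) ⊕ opp(opp(k))))) ⊕ q))) ⊕ opp(opp(opp(k)))
  Push opp inside:  distribute opp over ⊕ and collapse double opp
  Cancel inverse pairs:  k cancels
  Collect:  s(r(s(r(t(p ⊕ q ⊕ q, m ⊕ q ⊕ q, k ⊕ m ⊕ m)))))
Right:  s(r(s(opp(opp(opp(opp(r(t(u ⊕ q ⊕ (m ⊕ opp(opp((k ⊕ p) ⊕ opp(k))) ⊕ opp(opp(opp(opp(opp(m)))))) ⊕ q, (opp(opp(m)) ⊕ q) ⊕ q, m ⊕ (m ⊕ (opp(m) ⊕ m)) ⊕ k)))))))))
  Work inside:  u ⊕ q ⊕ (m ⊕ opp(opp((k ⊕ p) ⊕ opp(k))) ⊕ opp(opp(opp(opp(opp(m)))))) ⊕ q
  Push opp inside:  distribute opp over ⊕ and collapse double opp
  Cancel:  m cancels; k cancels
  Combine occurrences:  q ⊕ q ⊕ p
  Sort arguments:  p ⊕ q ⊕ q
  Put back:  s(r(s(r(t(p ⊕ q ⊕ q, m ⊕ q ⊕ q, k ⊕ m ⊕ m)))))

Answer: yes — both canonical forms are s(r(s(r(t(p ⊕ q ⊕ q, m ⊕ q ⊕ q, k ⊕ m ⊕ m)))))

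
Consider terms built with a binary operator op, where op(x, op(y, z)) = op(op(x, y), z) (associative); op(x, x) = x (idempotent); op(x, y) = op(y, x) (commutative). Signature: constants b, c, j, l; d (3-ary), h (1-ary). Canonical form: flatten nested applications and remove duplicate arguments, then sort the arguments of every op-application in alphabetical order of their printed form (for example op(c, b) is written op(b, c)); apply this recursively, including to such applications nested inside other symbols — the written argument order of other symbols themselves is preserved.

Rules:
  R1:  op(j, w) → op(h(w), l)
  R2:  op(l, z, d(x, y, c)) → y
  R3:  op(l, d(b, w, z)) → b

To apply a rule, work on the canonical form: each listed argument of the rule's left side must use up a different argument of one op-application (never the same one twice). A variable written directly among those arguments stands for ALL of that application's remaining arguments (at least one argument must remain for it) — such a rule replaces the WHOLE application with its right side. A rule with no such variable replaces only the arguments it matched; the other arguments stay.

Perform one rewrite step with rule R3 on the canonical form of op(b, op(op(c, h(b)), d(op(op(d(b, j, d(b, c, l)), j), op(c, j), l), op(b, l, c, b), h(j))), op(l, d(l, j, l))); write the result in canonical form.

Answer: op(b, c, d(l, j, l), d(op(b, c, j), op(b, c, l), h(j)), h(b), l)

Derivation:
Canonical form:  op(b, c, d(l, j, l), d(op(c, d(b, j, d(b, c, l)), j, l), op(b, c, l), h(j)), h(b), l)
Match R3:  consume d(b, j, d(b, c, l)), l;  w := j, z := d(b, c, l)
Giving:  op(b, c, d(l, j, l), d(op(b, c, j), op(b, c, l), h(j)), h(b), l)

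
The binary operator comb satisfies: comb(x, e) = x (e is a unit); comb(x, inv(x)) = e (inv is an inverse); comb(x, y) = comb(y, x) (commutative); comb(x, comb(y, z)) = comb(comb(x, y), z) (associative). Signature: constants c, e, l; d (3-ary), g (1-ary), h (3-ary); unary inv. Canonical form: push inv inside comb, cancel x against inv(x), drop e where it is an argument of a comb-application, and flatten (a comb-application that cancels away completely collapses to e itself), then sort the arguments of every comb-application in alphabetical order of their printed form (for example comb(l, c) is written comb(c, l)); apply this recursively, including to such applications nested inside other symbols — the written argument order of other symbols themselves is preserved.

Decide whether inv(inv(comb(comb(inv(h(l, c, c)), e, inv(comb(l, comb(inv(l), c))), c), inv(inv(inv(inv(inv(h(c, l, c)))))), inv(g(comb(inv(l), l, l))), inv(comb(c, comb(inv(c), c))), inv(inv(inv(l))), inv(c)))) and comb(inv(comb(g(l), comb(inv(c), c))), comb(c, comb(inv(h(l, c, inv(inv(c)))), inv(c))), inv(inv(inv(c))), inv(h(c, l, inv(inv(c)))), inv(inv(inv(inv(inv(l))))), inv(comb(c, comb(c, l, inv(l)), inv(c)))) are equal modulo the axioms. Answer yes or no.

Answer: yes — both canonical forms are comb(inv(c), inv(c), inv(g(l)), inv(h(c, l, c)), inv(h(l, c, c)), inv(l))

Derivation:
Left:  inv(inv(comb(comb(inv(h(l, c, c)), e, inv(comb(l, comb(inv(l), c))), c), inv(inv(inv(inv(inv(h(c, l, c)))))), inv(g(comb(inv(l), l, l))), inv(comb(c, comb(inv(c), c))), inv(inv(inv(l))), inv(c))))
  Push inv inside:  distribute inv over comb and collapse double inv
  Combine occurrences:  comb(inv(h(l, c, c)), inv(l), inv(c), inv(c), inv(h(c, l, c)), inv(g(l)))
  Sort:  comb(inv(c), inv(c), inv(g(l)), inv(h(c, l, c)), inv(h(l, c, c)), inv(l))
Right:  comb(inv(comb(g(l), comb(inv(c), c))), comb(c, comb(inv(h(l, c, inv(inv(c)))), inv(c))), inv(inv(inv(c))), inv(h(c, l, inv(inv(c)))), inv(inv(inv(inv(inv(l))))), inv(comb(c, comb(c, l, inv(l)), inv(c))))
  Push inv inside:  distribute inv over comb and collapse double inv
  Collect terms:  comb(inv(g(l)), inv(c), inv(c), inv(h(l, c, c)), inv(h(c, l, c)), inv(l))
  Sort arguments:  comb(inv(c), inv(c), inv(g(l)), inv(h(c, l, c)), inv(h(l, c, c)), inv(l))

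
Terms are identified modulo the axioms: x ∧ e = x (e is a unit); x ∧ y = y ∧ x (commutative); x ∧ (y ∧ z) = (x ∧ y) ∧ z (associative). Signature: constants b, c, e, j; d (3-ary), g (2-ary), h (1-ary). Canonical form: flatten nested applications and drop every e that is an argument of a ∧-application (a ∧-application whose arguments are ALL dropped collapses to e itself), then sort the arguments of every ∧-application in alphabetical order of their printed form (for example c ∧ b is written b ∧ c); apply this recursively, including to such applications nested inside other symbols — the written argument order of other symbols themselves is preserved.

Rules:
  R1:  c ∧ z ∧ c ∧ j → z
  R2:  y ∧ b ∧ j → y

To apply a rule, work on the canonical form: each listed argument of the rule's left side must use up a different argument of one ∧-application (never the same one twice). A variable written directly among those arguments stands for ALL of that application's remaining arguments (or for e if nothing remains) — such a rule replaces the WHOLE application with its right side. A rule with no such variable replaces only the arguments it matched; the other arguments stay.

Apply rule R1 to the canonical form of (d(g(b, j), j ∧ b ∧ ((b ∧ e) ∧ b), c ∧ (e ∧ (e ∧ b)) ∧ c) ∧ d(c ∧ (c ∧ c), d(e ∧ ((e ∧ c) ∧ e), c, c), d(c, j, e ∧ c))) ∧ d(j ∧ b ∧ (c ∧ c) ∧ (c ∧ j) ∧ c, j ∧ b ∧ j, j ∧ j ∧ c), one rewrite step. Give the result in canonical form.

Canonical form:  d(b ∧ c ∧ c ∧ c ∧ c ∧ j ∧ j, b ∧ j ∧ j, c ∧ j ∧ j) ∧ d(c ∧ c ∧ c, d(c, c, c), d(c, j, c)) ∧ d(g(b, j), b ∧ b ∧ b ∧ j, b ∧ c ∧ c)
Apply R1:  consuming c, c, j;  z := b ∧ c ∧ c ∧ j
The variable takes the whole remainder — replace the entire application.
Giving:  d(b ∧ c ∧ c ∧ j, b ∧ j ∧ j, c ∧ j ∧ j) ∧ d(c ∧ c ∧ c, d(c, c, c), d(c, j, c)) ∧ d(g(b, j), b ∧ b ∧ b ∧ j, b ∧ c ∧ c)

Answer: d(b ∧ c ∧ c ∧ j, b ∧ j ∧ j, c ∧ j ∧ j) ∧ d(c ∧ c ∧ c, d(c, c, c), d(c, j, c)) ∧ d(g(b, j), b ∧ b ∧ b ∧ j, b ∧ c ∧ c)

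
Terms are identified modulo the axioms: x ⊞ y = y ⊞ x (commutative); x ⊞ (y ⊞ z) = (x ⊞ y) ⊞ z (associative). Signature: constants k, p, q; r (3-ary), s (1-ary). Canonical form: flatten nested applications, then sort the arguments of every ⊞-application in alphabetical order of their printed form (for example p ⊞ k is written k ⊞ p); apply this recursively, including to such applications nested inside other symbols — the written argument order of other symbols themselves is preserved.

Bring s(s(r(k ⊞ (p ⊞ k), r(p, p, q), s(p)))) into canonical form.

Descend into:  k ⊞ (p ⊞ k)
Flatten:  k ⊞ p ⊞ k
Sort:  k ⊞ k ⊞ p
Put back:  s(s(r(k ⊞ k ⊞ p, r(p, p, q), s(p))))

Answer: s(s(r(k ⊞ k ⊞ p, r(p, p, q), s(p))))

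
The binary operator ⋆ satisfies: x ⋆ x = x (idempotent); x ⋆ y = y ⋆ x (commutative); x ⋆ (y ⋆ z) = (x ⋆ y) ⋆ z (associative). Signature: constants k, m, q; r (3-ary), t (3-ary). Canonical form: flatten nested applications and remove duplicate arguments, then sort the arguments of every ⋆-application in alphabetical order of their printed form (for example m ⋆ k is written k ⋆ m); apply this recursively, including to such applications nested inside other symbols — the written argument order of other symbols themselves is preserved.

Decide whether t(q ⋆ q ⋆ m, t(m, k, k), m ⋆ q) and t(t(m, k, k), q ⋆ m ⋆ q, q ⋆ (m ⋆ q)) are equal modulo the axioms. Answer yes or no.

Left:  t(q ⋆ q ⋆ m, t(m, k, k), m ⋆ q)
  Focus inside:  q ⋆ q ⋆ m
  Drop duplicates:  drop duplicate q
  Sort arguments:  m ⋆ q
  Reassemble:  t(m ⋆ q, t(m, k, k), m ⋆ q)
Right:  t(t(m, k, k), q ⋆ m ⋆ q, q ⋆ (m ⋆ q))
  Work inside:  q ⋆ (m ⋆ q)
  Un-nest:  q ⋆ m ⋆ q
  Drop duplicates:  drop duplicate q
  Order the arguments:  m ⋆ q
  Reassemble:  t(t(m, k, k), m ⋆ q, m ⋆ q)

Answer: no — t(m ⋆ q, t(m, k, k), m ⋆ q) vs t(t(m, k, k), m ⋆ q, m ⋆ q)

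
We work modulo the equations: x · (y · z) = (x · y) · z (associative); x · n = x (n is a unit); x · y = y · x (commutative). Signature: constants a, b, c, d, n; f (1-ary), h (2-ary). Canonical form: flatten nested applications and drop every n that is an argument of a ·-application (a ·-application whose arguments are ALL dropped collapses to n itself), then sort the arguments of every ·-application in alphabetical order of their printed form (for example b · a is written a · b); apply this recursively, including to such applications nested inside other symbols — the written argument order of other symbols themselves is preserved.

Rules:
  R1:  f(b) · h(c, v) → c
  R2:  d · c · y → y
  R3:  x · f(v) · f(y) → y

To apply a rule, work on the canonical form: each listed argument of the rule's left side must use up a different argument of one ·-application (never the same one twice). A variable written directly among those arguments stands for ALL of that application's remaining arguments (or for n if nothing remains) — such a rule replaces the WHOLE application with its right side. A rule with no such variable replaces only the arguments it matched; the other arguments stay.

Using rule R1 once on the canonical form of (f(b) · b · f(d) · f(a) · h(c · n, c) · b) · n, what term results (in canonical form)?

Answer: b · b · c · f(a) · f(d)

Derivation:
Canonical form:  b · b · f(a) · f(b) · f(d) · h(c, c)
Match R1:  consume f(b), h(c, c);  v := c
Giving:  b · b · c · f(a) · f(d)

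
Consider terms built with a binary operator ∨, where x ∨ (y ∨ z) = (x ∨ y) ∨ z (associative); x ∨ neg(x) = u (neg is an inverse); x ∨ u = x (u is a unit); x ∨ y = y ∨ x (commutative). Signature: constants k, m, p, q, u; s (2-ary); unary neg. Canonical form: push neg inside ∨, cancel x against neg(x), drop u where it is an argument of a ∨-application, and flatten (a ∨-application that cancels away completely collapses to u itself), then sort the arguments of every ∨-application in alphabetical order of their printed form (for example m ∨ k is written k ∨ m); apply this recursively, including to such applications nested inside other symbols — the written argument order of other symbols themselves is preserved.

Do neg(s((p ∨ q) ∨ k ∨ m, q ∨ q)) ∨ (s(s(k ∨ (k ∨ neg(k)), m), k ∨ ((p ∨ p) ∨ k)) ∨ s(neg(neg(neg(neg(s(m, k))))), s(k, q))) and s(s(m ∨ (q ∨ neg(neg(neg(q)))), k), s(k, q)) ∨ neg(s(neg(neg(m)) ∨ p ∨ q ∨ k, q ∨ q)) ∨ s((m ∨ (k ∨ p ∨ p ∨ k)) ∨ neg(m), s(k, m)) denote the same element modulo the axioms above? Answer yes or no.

Left:  neg(s((p ∨ q) ∨ k ∨ m, q ∨ q)) ∨ (s(s(k ∨ (k ∨ neg(k)), m), k ∨ ((p ∨ p) ∨ k)) ∨ s(neg(neg(neg(neg(s(m, k))))), s(k, q)))
  Push neg inside:  distribute neg over ∨ and collapse double neg
  Collect terms:  neg(s(k ∨ m ∨ p ∨ q, q ∨ q)) ∨ s(s(k, m), k ∨ k ∨ p ∨ p) ∨ s(s(m, k), s(k, q))
Right:  s(s(m ∨ (q ∨ neg(neg(neg(q)))), k), s(k, q)) ∨ neg(s(neg(neg(m)) ∨ p ∨ q ∨ k, q ∨ q)) ∨ s((m ∨ (k ∨ p ∨ p ∨ k)) ∨ neg(m), s(k, m))
  Push neg inside:  distribute neg over ∨ and collapse double neg
  Combine occurrences:  s(s(m, k), s(k, q)) ∨ neg(s(k ∨ m ∨ p ∨ q, q ∨ q)) ∨ s(k ∨ k ∨ p ∨ p, s(k, m))
  Sort:  neg(s(k ∨ m ∨ p ∨ q, q ∨ q)) ∨ s(k ∨ k ∨ p ∨ p, s(k, m)) ∨ s(s(m, k), s(k, q))

Answer: no — neg(s(k ∨ m ∨ p ∨ q, q ∨ q)) ∨ s(s(k, m), k ∨ k ∨ p ∨ p) ∨ s(s(m, k), s(k, q)) vs neg(s(k ∨ m ∨ p ∨ q, q ∨ q)) ∨ s(k ∨ k ∨ p ∨ p, s(k, m)) ∨ s(s(m, k), s(k, q))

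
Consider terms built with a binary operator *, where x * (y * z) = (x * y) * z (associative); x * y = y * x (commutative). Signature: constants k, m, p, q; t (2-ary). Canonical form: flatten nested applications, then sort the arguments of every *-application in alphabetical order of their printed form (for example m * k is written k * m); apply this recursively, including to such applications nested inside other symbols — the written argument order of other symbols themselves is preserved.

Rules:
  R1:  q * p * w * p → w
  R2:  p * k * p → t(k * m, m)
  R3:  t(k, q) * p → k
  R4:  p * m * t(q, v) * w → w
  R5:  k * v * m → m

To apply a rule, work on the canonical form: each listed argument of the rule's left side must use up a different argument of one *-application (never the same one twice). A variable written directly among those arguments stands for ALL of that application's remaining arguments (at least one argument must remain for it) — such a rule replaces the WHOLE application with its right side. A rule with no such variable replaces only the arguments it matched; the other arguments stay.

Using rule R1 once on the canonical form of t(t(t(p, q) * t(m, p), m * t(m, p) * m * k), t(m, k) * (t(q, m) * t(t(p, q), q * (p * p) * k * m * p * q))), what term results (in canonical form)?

Canonical form:  t(t(t(m, p) * t(p, q), k * m * m * t(m, p)), t(m, k) * t(q, m) * t(t(p, q), k * m * p * p * p * q * q))
Match R1:  consume p, p, q;  w := k * m * p * q
The variable takes the whole remainder — replace the entire application.
New term:  t(t(t(m, p) * t(p, q), k * m * m * t(m, p)), t(m, k) * t(q, m) * t(t(p, q), k * m * p * q))

Answer: t(t(t(m, p) * t(p, q), k * m * m * t(m, p)), t(m, k) * t(q, m) * t(t(p, q), k * m * p * q))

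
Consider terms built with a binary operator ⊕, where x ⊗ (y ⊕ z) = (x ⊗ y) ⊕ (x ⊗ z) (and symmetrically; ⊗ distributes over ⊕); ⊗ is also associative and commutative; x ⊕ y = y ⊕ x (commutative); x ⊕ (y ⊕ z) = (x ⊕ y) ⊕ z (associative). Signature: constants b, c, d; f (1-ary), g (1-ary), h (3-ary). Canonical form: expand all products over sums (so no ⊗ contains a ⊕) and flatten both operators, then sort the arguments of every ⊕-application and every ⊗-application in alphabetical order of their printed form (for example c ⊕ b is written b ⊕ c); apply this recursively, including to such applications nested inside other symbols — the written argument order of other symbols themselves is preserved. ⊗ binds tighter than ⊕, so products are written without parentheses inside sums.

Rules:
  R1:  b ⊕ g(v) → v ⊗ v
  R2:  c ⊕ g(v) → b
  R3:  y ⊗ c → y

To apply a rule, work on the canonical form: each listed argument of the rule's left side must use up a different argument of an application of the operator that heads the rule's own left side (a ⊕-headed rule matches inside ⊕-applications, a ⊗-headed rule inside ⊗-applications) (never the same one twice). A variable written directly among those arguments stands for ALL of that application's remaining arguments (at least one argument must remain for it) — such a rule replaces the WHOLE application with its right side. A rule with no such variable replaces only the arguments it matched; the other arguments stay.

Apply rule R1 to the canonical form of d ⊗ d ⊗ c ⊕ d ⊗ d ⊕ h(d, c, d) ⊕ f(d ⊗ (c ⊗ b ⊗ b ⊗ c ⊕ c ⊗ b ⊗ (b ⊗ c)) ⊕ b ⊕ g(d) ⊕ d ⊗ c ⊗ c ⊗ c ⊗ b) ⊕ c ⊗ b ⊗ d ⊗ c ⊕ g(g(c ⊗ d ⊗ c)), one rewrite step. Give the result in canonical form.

Answer: b ⊗ c ⊗ c ⊗ d ⊕ c ⊗ d ⊗ d ⊕ d ⊗ d ⊕ f(b ⊗ b ⊗ c ⊗ c ⊗ d ⊕ b ⊗ b ⊗ c ⊗ c ⊗ d ⊕ b ⊗ c ⊗ c ⊗ c ⊗ d ⊕ d ⊗ d) ⊕ g(g(c ⊗ c ⊗ d)) ⊕ h(d, c, d)

Derivation:
Canonical form:  b ⊗ c ⊗ c ⊗ d ⊕ c ⊗ d ⊗ d ⊕ d ⊗ d ⊕ f(b ⊕ b ⊗ b ⊗ c ⊗ c ⊗ d ⊕ b ⊗ b ⊗ c ⊗ c ⊗ d ⊕ b ⊗ c ⊗ c ⊗ c ⊗ d ⊕ g(d)) ⊕ g(g(c ⊗ c ⊗ d)) ⊕ h(d, c, d)
R1 matches:  uses b, g(d);  v := d
New term:  b ⊗ c ⊗ c ⊗ d ⊕ c ⊗ d ⊗ d ⊕ d ⊗ d ⊕ f(b ⊗ b ⊗ c ⊗ c ⊗ d ⊕ b ⊗ b ⊗ c ⊗ c ⊗ d ⊕ b ⊗ c ⊗ c ⊗ c ⊗ d ⊕ d ⊗ d) ⊕ g(g(c ⊗ c ⊗ d)) ⊕ h(d, c, d)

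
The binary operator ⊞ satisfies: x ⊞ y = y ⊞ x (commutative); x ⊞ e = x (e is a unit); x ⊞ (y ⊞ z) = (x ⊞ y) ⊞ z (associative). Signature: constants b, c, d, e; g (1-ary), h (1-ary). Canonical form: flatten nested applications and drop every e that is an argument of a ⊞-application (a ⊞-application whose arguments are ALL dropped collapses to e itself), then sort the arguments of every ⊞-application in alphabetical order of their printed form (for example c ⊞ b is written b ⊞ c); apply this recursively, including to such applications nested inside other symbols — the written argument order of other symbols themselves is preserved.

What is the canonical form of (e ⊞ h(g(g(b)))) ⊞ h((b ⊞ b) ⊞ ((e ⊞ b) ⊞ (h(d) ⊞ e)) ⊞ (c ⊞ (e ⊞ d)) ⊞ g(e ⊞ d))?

Merge nested applications:  e ⊞ h(g(g(b))) ⊞ h((b ⊞ b) ⊞ ((e ⊞ b) ⊞ (h(d) ⊞ e)) ⊞ (c ⊞ (e ⊞ d)) ⊞ g(e ⊞ d))
Simplify inside:  h((b ⊞ b) ⊞ ((e ⊞ b) ⊞ (h(d) ⊞ e)) ⊞ (c ⊞ (e ⊞ d)) ⊞ g(e ⊞ d))  →  h(b ⊞ b ⊞ b ⊞ c ⊞ d ⊞ g(d) ⊞ h(d))
Drop the unit:  drop e
Sort arguments:  h(b ⊞ b ⊞ b ⊞ c ⊞ d ⊞ g(d) ⊞ h(d)) ⊞ h(g(g(b)))

Answer: h(b ⊞ b ⊞ b ⊞ c ⊞ d ⊞ g(d) ⊞ h(d)) ⊞ h(g(g(b)))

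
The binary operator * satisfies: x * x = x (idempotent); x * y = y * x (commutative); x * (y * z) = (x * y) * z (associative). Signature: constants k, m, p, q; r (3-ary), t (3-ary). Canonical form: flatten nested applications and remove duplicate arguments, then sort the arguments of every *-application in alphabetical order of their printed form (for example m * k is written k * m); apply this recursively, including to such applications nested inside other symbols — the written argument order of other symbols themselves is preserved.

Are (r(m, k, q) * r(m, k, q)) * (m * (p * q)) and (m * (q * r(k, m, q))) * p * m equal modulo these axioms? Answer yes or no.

Left:  (r(m, k, q) * r(m, k, q)) * (m * (p * q))
  Un-nest:  r(m, k, q) * r(m, k, q) * m * p * q
  Idempotence:  drop duplicate r(m, k, q)
  Sort:  m * p * q * r(m, k, q)
Right:  (m * (q * r(k, m, q))) * p * m
  Flatten:  m * q * r(k, m, q) * p * m
  Deduplicate:  drop duplicate m
  Order the arguments:  m * p * q * r(k, m, q)

Answer: no — m * p * q * r(m, k, q) vs m * p * q * r(k, m, q)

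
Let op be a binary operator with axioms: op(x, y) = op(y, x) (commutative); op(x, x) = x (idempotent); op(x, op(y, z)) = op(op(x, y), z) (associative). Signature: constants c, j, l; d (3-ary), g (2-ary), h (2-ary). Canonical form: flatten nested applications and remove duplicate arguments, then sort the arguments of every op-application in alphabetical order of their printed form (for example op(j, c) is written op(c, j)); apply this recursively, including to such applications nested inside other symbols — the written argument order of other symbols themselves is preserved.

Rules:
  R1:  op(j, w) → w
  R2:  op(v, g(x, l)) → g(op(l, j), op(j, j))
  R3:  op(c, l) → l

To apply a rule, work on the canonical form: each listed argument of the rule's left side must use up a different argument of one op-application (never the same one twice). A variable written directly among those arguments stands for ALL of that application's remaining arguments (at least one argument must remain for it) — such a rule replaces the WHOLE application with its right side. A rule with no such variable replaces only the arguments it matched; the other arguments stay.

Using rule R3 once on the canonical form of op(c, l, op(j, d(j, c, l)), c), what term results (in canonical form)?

Answer: op(d(j, c, l), j, l)

Derivation:
Canonical form:  op(c, d(j, c, l), j, l)
Apply R3:  consuming c, l
Giving:  op(d(j, c, l), j, l)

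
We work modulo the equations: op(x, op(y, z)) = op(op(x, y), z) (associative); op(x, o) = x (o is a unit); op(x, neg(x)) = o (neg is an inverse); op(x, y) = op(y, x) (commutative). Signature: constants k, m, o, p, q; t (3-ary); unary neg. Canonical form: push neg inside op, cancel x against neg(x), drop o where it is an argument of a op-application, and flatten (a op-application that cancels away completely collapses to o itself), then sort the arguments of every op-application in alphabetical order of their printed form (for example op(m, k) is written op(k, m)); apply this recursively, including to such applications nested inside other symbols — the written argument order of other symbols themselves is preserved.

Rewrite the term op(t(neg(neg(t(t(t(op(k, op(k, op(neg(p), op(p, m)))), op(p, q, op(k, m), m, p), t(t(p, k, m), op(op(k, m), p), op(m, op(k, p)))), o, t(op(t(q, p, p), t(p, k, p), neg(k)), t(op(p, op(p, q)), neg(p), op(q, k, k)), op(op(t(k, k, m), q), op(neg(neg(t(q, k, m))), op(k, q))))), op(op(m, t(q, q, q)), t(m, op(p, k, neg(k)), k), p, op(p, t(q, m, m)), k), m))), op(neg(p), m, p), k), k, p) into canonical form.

Answer: op(k, p, t(t(t(t(op(k, k, m), op(k, m, m, p, p, q), t(t(p, k, m), op(k, m, p), op(k, m, p))), o, t(op(neg(k), t(p, k, p), t(q, p, p)), t(op(p, p, q), neg(p), op(k, k, q)), op(k, q, q, t(k, k, m), t(q, k, m)))), op(k, m, p, p, t(m, p, k), t(q, m, m), t(q, q, q)), m), m, k))

Derivation:
Push neg inside:  distribute neg over op and collapse double neg
Collect:  op(t(t(t(t(op(k, k, m), op(k, m, m, p, p, q), t(t(p, k, m), op(k, m, p), op(k, m, p))), o, t(op(neg(k), t(p, k, p), t(q, p, p)), t(op(p, p, q), neg(p), op(k, k, q)), op(k, q, q, t(k, k, m), t(q, k, m)))), op(k, m, p, p, t(m, p, k), t(q, m, m), t(q, q, q)), m), m, k), k, p)
Sort:  op(k, p, t(t(t(t(op(k, k, m), op(k, m, m, p, p, q), t(t(p, k, m), op(k, m, p), op(k, m, p))), o, t(op(neg(k), t(p, k, p), t(q, p, p)), t(op(p, p, q), neg(p), op(k, k, q)), op(k, q, q, t(k, k, m), t(q, k, m)))), op(k, m, p, p, t(m, p, k), t(q, m, m), t(q, q, q)), m), m, k))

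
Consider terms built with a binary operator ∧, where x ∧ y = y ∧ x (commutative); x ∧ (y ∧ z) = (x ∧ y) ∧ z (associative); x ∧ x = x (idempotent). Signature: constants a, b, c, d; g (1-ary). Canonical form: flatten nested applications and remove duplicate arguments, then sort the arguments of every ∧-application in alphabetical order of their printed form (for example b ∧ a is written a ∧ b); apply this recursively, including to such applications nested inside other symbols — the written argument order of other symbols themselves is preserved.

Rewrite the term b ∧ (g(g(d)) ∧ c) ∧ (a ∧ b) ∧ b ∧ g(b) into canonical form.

Answer: a ∧ b ∧ c ∧ g(b) ∧ g(g(d))

Derivation:
Merge nested applications:  b ∧ g(g(d)) ∧ c ∧ a ∧ b ∧ b ∧ g(b)
Drop duplicates:  drop duplicate b, b
Sort arguments:  a ∧ b ∧ c ∧ g(b) ∧ g(g(d))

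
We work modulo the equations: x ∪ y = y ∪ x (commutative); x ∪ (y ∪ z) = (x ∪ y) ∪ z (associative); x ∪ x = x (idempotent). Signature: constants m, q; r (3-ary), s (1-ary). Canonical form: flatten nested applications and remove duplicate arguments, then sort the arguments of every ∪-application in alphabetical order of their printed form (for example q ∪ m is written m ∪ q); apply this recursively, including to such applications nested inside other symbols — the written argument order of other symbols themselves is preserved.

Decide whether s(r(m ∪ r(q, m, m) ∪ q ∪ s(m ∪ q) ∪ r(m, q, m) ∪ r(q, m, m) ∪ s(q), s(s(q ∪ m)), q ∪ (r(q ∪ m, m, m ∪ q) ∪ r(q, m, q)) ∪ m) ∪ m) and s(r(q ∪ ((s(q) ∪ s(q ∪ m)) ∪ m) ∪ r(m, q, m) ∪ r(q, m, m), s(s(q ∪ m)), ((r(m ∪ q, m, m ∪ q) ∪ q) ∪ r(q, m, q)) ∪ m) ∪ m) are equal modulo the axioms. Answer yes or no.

Answer: yes — both canonical forms are s(m ∪ r(m ∪ q ∪ r(m, q, m) ∪ r(q, m, m) ∪ s(m ∪ q) ∪ s(q), s(s(m ∪ q)), m ∪ q ∪ r(m ∪ q, m, m ∪ q) ∪ r(q, m, q)))

Derivation:
Left:  s(r(m ∪ r(q, m, m) ∪ q ∪ s(m ∪ q) ∪ r(m, q, m) ∪ r(q, m, m) ∪ s(q), s(s(q ∪ m)), q ∪ (r(q ∪ m, m, m ∪ q) ∪ r(q, m, q)) ∪ m) ∪ m)
  Work inside:  r(m ∪ r(q, m, m) ∪ q ∪ s(m ∪ q) ∪ r(m, q, m) ∪ r(q, m, m) ∪ s(q), s(s(q ∪ m)), q ∪ (r(q ∪ m, m, m ∪ q) ∪ r(q, m, q)) ∪ m) ∪ m
  Inside:  r(m ∪ r(q, m, m) ∪ q ∪ s(m ∪ q) ∪ r(m, q, m) ∪ r(q, m, m) ∪ s(q), s(s(q ∪ m)), q ∪ (r(q ∪ m, m, m ∪ q) ∪ r(q, m, q)) ∪ m)  →  r(m ∪ q ∪ r(m, q, m) ∪ r(q, m, m) ∪ s(m ∪ q) ∪ s(q), s(s(m ∪ q)), m ∪ q ∪ r(m ∪ q, m, m ∪ q) ∪ r(q, m, q))
  Order the arguments:  m ∪ r(m ∪ q ∪ r(m, q, m) ∪ r(q, m, m) ∪ s(m ∪ q) ∪ s(q), s(s(m ∪ q)), m ∪ q ∪ r(m ∪ q, m, m ∪ q) ∪ r(q, m, q))
  Rebuild:  s(m ∪ r(m ∪ q ∪ r(m, q, m) ∪ r(q, m, m) ∪ s(m ∪ q) ∪ s(q), s(s(m ∪ q)), m ∪ q ∪ r(m ∪ q, m, m ∪ q) ∪ r(q, m, q)))
Right:  s(r(q ∪ ((s(q) ∪ s(q ∪ m)) ∪ m) ∪ r(m, q, m) ∪ r(q, m, m), s(s(q ∪ m)), ((r(m ∪ q, m, m ∪ q) ∪ q) ∪ r(q, m, q)) ∪ m) ∪ m)
  Work inside:  r(q ∪ ((s(q) ∪ s(q ∪ m)) ∪ m) ∪ r(m, q, m) ∪ r(q, m, m), s(s(q ∪ m)), ((r(m ∪ q, m, m ∪ q) ∪ q) ∪ r(q, m, q)) ∪ m) ∪ m
  Inside:  r(q ∪ ((s(q) ∪ s(q ∪ m)) ∪ m) ∪ r(m, q, m) ∪ r(q, m, m), s(s(q ∪ m)), ((r(m ∪ q, m, m ∪ q) ∪ q) ∪ r(q, m, q)) ∪ m)  →  r(m ∪ q ∪ r(m, q, m) ∪ r(q, m, m) ∪ s(m ∪ q) ∪ s(q), s(s(m ∪ q)), m ∪ q ∪ r(m ∪ q, m, m ∪ q) ∪ r(q, m, q))
  Sort:  m ∪ r(m ∪ q ∪ r(m, q, m) ∪ r(q, m, m) ∪ s(m ∪ q) ∪ s(q), s(s(m ∪ q)), m ∪ q ∪ r(m ∪ q, m, m ∪ q) ∪ r(q, m, q))
  Put back:  s(m ∪ r(m ∪ q ∪ r(m, q, m) ∪ r(q, m, m) ∪ s(m ∪ q) ∪ s(q), s(s(m ∪ q)), m ∪ q ∪ r(m ∪ q, m, m ∪ q) ∪ r(q, m, q)))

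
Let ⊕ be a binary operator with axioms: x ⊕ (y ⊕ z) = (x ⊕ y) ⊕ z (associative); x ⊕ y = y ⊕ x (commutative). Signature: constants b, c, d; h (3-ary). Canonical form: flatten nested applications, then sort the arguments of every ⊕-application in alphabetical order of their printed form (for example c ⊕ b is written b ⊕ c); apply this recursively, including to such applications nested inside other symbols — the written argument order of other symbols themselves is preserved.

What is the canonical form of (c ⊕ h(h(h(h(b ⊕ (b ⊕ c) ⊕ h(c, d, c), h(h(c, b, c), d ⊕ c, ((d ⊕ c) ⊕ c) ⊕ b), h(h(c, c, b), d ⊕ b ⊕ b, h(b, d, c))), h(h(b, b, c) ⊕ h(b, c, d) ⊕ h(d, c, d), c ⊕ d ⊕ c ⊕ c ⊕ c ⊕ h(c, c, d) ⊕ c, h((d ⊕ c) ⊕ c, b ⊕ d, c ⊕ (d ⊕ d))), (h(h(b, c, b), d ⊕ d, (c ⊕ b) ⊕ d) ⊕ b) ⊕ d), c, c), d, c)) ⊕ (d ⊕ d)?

Merge nested applications:  c ⊕ h(h(h(h(b ⊕ (b ⊕ c) ⊕ h(c, d, c), h(h(c, b, c), d ⊕ c, ((d ⊕ c) ⊕ c) ⊕ b), h(h(c, c, b), d ⊕ b ⊕ b, h(b, d, c))), h(h(b, b, c) ⊕ h(b, c, d) ⊕ h(d, c, d), c ⊕ d ⊕ c ⊕ c ⊕ c ⊕ h(c, c, d) ⊕ c, h((d ⊕ c) ⊕ c, b ⊕ d, c ⊕ (d ⊕ d))), (h(h(b, c, b), d ⊕ d, (c ⊕ b) ⊕ d) ⊕ b) ⊕ d), c, c), d, c) ⊕ d ⊕ d
Inside:  h(h(h(h(b ⊕ (b ⊕ c) ⊕ h(c, d, c), h(h(c, b, c), d ⊕ c, ((d ⊕ c) ⊕ c) ⊕ b), h(h(c, c, b), d ⊕ b ⊕ b, h(b, d, c))), h(h(b, b, c) ⊕ h(b, c, d) ⊕ h(d, c, d), c ⊕ d ⊕ c ⊕ c ⊕ c ⊕ h(c, c, d) ⊕ c, h((d ⊕ c) ⊕ c, b ⊕ d, c ⊕ (d ⊕ d))), (h(h(b, c, b), d ⊕ d, (c ⊕ b) ⊕ d) ⊕ b) ⊕ d), c, c), d, c)  →  h(h(h(h(b ⊕ b ⊕ c ⊕ h(c, d, c), h(h(c, b, c), c ⊕ d, b ⊕ c ⊕ c ⊕ d), h(h(c, c, b), b ⊕ b ⊕ d, h(b, d, c))), h(h(b, b, c) ⊕ h(b, c, d) ⊕ h(d, c, d), c ⊕ c ⊕ c ⊕ c ⊕ c ⊕ d ⊕ h(c, c, d), h(c ⊕ c ⊕ d, b ⊕ d, c ⊕ d ⊕ d)), b ⊕ d ⊕ h(h(b, c, b), d ⊕ d, b ⊕ c ⊕ d)), c, c), d, c)
Sort:  c ⊕ d ⊕ d ⊕ h(h(h(h(b ⊕ b ⊕ c ⊕ h(c, d, c), h(h(c, b, c), c ⊕ d, b ⊕ c ⊕ c ⊕ d), h(h(c, c, b), b ⊕ b ⊕ d, h(b, d, c))), h(h(b, b, c) ⊕ h(b, c, d) ⊕ h(d, c, d), c ⊕ c ⊕ c ⊕ c ⊕ c ⊕ d ⊕ h(c, c, d), h(c ⊕ c ⊕ d, b ⊕ d, c ⊕ d ⊕ d)), b ⊕ d ⊕ h(h(b, c, b), d ⊕ d, b ⊕ c ⊕ d)), c, c), d, c)

Answer: c ⊕ d ⊕ d ⊕ h(h(h(h(b ⊕ b ⊕ c ⊕ h(c, d, c), h(h(c, b, c), c ⊕ d, b ⊕ c ⊕ c ⊕ d), h(h(c, c, b), b ⊕ b ⊕ d, h(b, d, c))), h(h(b, b, c) ⊕ h(b, c, d) ⊕ h(d, c, d), c ⊕ c ⊕ c ⊕ c ⊕ c ⊕ d ⊕ h(c, c, d), h(c ⊕ c ⊕ d, b ⊕ d, c ⊕ d ⊕ d)), b ⊕ d ⊕ h(h(b, c, b), d ⊕ d, b ⊕ c ⊕ d)), c, c), d, c)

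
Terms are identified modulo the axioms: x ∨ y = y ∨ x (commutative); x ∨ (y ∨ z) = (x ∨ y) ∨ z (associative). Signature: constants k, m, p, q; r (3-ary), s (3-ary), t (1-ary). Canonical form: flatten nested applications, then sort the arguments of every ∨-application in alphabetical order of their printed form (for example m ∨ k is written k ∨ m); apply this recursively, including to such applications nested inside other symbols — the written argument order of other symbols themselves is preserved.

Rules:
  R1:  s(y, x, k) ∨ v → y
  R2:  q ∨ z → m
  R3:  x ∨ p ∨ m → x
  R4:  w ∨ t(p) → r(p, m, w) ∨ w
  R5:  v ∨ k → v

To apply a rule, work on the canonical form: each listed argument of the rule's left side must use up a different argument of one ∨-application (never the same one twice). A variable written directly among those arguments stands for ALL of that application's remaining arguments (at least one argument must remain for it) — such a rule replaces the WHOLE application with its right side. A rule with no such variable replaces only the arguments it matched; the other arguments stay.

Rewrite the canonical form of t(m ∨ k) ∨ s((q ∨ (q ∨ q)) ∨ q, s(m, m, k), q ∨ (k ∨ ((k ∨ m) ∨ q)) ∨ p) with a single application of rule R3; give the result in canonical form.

Canonical form:  s(q ∨ q ∨ q ∨ q, s(m, m, k), k ∨ k ∨ m ∨ p ∨ q ∨ q) ∨ t(k ∨ m)
R3 matches:  uses m, p;  x := k ∨ k ∨ q ∨ q
Every leftover argument binds to the variable; the entire application is replaced.
Giving:  s(q ∨ q ∨ q ∨ q, s(m, m, k), k ∨ k ∨ q ∨ q) ∨ t(k ∨ m)

Answer: s(q ∨ q ∨ q ∨ q, s(m, m, k), k ∨ k ∨ q ∨ q) ∨ t(k ∨ m)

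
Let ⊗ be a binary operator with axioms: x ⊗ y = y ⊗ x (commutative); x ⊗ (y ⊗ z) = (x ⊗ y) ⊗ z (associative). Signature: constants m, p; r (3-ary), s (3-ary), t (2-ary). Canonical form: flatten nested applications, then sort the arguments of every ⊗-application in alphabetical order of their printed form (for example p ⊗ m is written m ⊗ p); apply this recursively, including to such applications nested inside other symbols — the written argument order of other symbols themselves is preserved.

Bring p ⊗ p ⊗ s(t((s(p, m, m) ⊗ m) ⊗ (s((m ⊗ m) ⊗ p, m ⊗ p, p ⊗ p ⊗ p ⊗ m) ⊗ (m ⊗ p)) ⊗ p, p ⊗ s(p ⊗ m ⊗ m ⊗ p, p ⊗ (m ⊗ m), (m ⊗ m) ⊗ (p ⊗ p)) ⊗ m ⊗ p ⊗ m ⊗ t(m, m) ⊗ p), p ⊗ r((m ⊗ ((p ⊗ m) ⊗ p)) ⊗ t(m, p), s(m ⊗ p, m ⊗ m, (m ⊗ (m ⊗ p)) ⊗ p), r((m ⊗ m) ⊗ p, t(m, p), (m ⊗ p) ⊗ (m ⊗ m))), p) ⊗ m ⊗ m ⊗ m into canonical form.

Answer: m ⊗ m ⊗ m ⊗ p ⊗ p ⊗ s(t(m ⊗ m ⊗ p ⊗ p ⊗ s(m ⊗ m ⊗ p, m ⊗ p, m ⊗ p ⊗ p ⊗ p) ⊗ s(p, m, m), m ⊗ m ⊗ p ⊗ p ⊗ p ⊗ s(m ⊗ m ⊗ p ⊗ p, m ⊗ m ⊗ p, m ⊗ m ⊗ p ⊗ p) ⊗ t(m, m)), p ⊗ r(m ⊗ m ⊗ p ⊗ p ⊗ t(m, p), s(m ⊗ p, m ⊗ m, m ⊗ m ⊗ p ⊗ p), r(m ⊗ m ⊗ p, t(m, p), m ⊗ m ⊗ m ⊗ p)), p)

Derivation:
Inside:  s(t((s(p, m, m) ⊗ m) ⊗ (s((m ⊗ m) ⊗ p, m ⊗ p, p ⊗ p ⊗ p ⊗ m) ⊗ (m ⊗ p)) ⊗ p, p ⊗ s(p ⊗ m ⊗ m ⊗ p, p ⊗ (m ⊗ m), (m ⊗ m) ⊗ (p ⊗ p)) ⊗ m ⊗ p ⊗ m ⊗ t(m, m) ⊗ p), p ⊗ r((m ⊗ ((p ⊗ m) ⊗ p)) ⊗ t(m, p), s(m ⊗ p, m ⊗ m, (m ⊗ (m ⊗ p)) ⊗ p), r((m ⊗ m) ⊗ p, t(m, p), (m ⊗ p) ⊗ (m ⊗ m))), p)  →  s(t(m ⊗ m ⊗ p ⊗ p ⊗ s(m ⊗ m ⊗ p, m ⊗ p, m ⊗ p ⊗ p ⊗ p) ⊗ s(p, m, m), m ⊗ m ⊗ p ⊗ p ⊗ p ⊗ s(m ⊗ m ⊗ p ⊗ p, m ⊗ m ⊗ p, m ⊗ m ⊗ p ⊗ p) ⊗ t(m, m)), p ⊗ r(m ⊗ m ⊗ p ⊗ p ⊗ t(m, p), s(m ⊗ p, m ⊗ m, m ⊗ m ⊗ p ⊗ p), r(m ⊗ m ⊗ p, t(m, p), m ⊗ m ⊗ m ⊗ p)), p)
Order the arguments:  m ⊗ m ⊗ m ⊗ p ⊗ p ⊗ s(t(m ⊗ m ⊗ p ⊗ p ⊗ s(m ⊗ m ⊗ p, m ⊗ p, m ⊗ p ⊗ p ⊗ p) ⊗ s(p, m, m), m ⊗ m ⊗ p ⊗ p ⊗ p ⊗ s(m ⊗ m ⊗ p ⊗ p, m ⊗ m ⊗ p, m ⊗ m ⊗ p ⊗ p) ⊗ t(m, m)), p ⊗ r(m ⊗ m ⊗ p ⊗ p ⊗ t(m, p), s(m ⊗ p, m ⊗ m, m ⊗ m ⊗ p ⊗ p), r(m ⊗ m ⊗ p, t(m, p), m ⊗ m ⊗ m ⊗ p)), p)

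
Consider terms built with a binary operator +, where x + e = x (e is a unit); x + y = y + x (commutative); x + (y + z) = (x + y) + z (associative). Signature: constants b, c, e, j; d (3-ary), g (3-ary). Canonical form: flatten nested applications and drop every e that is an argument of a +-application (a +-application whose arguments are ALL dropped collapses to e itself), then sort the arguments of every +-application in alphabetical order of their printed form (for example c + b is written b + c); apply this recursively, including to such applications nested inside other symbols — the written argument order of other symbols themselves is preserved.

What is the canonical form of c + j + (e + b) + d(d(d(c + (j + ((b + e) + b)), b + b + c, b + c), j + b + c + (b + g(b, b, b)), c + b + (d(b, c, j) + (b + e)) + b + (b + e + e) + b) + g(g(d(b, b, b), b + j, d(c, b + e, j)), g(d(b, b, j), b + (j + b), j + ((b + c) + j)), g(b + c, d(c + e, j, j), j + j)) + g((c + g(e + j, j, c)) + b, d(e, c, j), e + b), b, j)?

Un-nest:  c + j + e + b + d(d(d(c + (j + ((b + e) + b)), b + b + c, b + c), j + b + c + (b + g(b, b, b)), c + b + (d(b, c, j) + (b + e)) + b + (b + e + e) + b) + g(g(d(b, b, b), b + j, d(c, b + e, j)), g(d(b, b, j), b + (j + b), j + ((b + c) + j)), g(b + c, d(c + e, j, j), j + j)) + g((c + g(e + j, j, c)) + b, d(e, c, j), e + b), b, j)
Inside:  d(d(d(c + (j + ((b + e) + b)), b + b + c, b + c), j + b + c + (b + g(b, b, b)), c + b + (d(b, c, j) + (b + e)) + b + (b + e + e) + b) + g(g(d(b, b, b), b + j, d(c, b + e, j)), g(d(b, b, j), b + (j + b), j + ((b + c) + j)), g(b + c, d(c + e, j, j), j + j)) + g((c + g(e + j, j, c)) + b, d(e, c, j), e + b), b, j)  →  d(d(d(b + b + c + j, b + b + c, b + c), b + b + c + g(b, b, b) + j, b + b + b + b + b + c + d(b, c, j)) + g(b + c + g(j, j, c), d(e, c, j), b) + g(g(d(b, b, b), b + j, d(c, b, j)), g(d(b, b, j), b + b + j, b + c + j + j), g(b + c, d(c, j, j), j + j)), b, j)
Drop the unit:  drop e
Sort:  b + c + d(d(d(b + b + c + j, b + b + c, b + c), b + b + c + g(b, b, b) + j, b + b + b + b + b + c + d(b, c, j)) + g(b + c + g(j, j, c), d(e, c, j), b) + g(g(d(b, b, b), b + j, d(c, b, j)), g(d(b, b, j), b + b + j, b + c + j + j), g(b + c, d(c, j, j), j + j)), b, j) + j

Answer: b + c + d(d(d(b + b + c + j, b + b + c, b + c), b + b + c + g(b, b, b) + j, b + b + b + b + b + c + d(b, c, j)) + g(b + c + g(j, j, c), d(e, c, j), b) + g(g(d(b, b, b), b + j, d(c, b, j)), g(d(b, b, j), b + b + j, b + c + j + j), g(b + c, d(c, j, j), j + j)), b, j) + j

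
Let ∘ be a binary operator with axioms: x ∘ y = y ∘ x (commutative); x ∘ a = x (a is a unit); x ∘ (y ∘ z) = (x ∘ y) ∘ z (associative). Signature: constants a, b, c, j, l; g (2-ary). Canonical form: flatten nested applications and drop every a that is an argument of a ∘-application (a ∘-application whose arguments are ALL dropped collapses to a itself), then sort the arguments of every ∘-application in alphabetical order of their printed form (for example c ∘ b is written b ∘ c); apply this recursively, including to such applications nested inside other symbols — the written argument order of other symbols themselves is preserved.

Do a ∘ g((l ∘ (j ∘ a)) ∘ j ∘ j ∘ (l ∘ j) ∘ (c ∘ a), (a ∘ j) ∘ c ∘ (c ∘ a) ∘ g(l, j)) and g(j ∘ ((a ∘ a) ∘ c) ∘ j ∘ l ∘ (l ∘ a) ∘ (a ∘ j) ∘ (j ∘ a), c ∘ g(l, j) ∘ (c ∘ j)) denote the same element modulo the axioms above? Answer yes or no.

Answer: yes — both canonical forms are g(c ∘ j ∘ j ∘ j ∘ j ∘ l ∘ l, c ∘ c ∘ g(l, j) ∘ j)

Derivation:
Left:  a ∘ g((l ∘ (j ∘ a)) ∘ j ∘ j ∘ (l ∘ j) ∘ (c ∘ a), (a ∘ j) ∘ c ∘ (c ∘ a) ∘ g(l, j))
  Simplify inside:  g((l ∘ (j ∘ a)) ∘ j ∘ j ∘ (l ∘ j) ∘ (c ∘ a), (a ∘ j) ∘ c ∘ (c ∘ a) ∘ g(l, j))  →  g(c ∘ j ∘ j ∘ j ∘ j ∘ l ∘ l, c ∘ c ∘ g(l, j) ∘ j)
  Unit:  drop a
  Order the arguments:  g(c ∘ j ∘ j ∘ j ∘ j ∘ l ∘ l, c ∘ c ∘ g(l, j) ∘ j)
Right:  g(j ∘ ((a ∘ a) ∘ c) ∘ j ∘ l ∘ (l ∘ a) ∘ (a ∘ j) ∘ (j ∘ a), c ∘ g(l, j) ∘ (c ∘ j))
  Focus inside:  j ∘ ((a ∘ a) ∘ c) ∘ j ∘ l ∘ (l ∘ a) ∘ (a ∘ j) ∘ (j ∘ a)
  Merge nested applications:  j ∘ a ∘ a ∘ c ∘ j ∘ l ∘ l ∘ a ∘ a ∘ j ∘ j ∘ a
  Drop the unit:  drop a (×5)
  Sort:  c ∘ j ∘ j ∘ j ∘ j ∘ l ∘ l
  Put back:  g(c ∘ j ∘ j ∘ j ∘ j ∘ l ∘ l, c ∘ c ∘ g(l, j) ∘ j)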